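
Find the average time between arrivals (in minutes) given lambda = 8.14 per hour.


Mean interarrival time = 60/lambda = 60/8.14 = 7.37 minutes

7.37 minutes


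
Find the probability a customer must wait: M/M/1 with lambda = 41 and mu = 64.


P(wait) = rho = lambda/mu = 41/64 = 0.6406

0.6406


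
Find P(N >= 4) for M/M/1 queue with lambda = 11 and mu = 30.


P(N >= 4) = rho^4 = (11/30)^4 = 0.0181

0.0181


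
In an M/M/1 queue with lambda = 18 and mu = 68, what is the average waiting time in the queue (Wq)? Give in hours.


rho = 18/68; Wq = rho/(mu - lambda) = 0.0053 hours

0.0053 hours


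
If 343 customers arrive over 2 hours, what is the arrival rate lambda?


lambda = total arrivals / time = 343 / 2 = 171.5 per hour

171.5 per hour


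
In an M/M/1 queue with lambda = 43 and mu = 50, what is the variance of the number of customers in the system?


rho = 43/50; Var(N) = rho/(1-rho)^2 = 43.88

43.88


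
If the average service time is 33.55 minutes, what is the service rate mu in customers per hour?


mu = 60 / avg_service_time = 60 / 33.55 = 1.79 per hour

1.79 per hour


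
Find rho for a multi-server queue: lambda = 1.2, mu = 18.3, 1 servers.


rho = lambda / (c * mu) = 1.2 / (1 * 18.3) = 0.0656

0.0656


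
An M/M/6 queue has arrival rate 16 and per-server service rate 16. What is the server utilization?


rho = lambda/(c*mu) = 16/(6*16) = 0.1667

0.1667


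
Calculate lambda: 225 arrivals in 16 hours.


lambda = total arrivals / time = 225 / 16 = 14.06 per hour

14.06 per hour


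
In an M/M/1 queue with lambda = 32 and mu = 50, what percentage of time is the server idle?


Idle fraction = (1 - rho) * 100 = (1 - 32/50) * 100 = 36.0%

36.0%


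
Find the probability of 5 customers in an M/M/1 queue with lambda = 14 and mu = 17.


rho = 14/17; P(n) = (1-rho)*rho^n = (1-14/17)*(14/17)^5 = 0.0668

0.0668


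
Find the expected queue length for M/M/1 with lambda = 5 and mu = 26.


rho = 5/26; Lq = rho^2/(1-rho) = 0.05

0.05


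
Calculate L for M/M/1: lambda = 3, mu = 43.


rho = 3/43; L = rho/(1-rho) = 0.07

0.07


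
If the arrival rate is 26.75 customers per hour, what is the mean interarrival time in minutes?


Mean interarrival time = 60/lambda = 60/26.75 = 2.24 minutes

2.24 minutes


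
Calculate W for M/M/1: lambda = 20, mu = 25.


W = 1/(mu - lambda) = 1/(25 - 20) = 0.2 hours

0.2 hours


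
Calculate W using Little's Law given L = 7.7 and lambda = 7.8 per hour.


W = L / lambda = 7.7 / 7.8 = 0.9872 hours

0.9872 hours


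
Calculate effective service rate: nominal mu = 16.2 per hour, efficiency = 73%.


Effective rate = mu * efficiency = 16.2 * 0.73 = 11.83 per hour

11.83 per hour


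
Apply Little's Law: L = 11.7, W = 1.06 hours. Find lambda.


lambda = L / W = 11.7 / 1.06 = 11.04 per hour

11.04 per hour


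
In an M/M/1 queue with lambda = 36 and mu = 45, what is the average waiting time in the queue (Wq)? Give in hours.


rho = 36/45; Wq = rho/(mu - lambda) = 0.0889 hours

0.0889 hours


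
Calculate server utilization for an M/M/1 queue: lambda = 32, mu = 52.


rho = lambda/mu = 32/52 = 0.6154

0.6154


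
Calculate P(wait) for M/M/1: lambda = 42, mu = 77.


P(wait) = rho = lambda/mu = 42/77 = 0.5455

0.5455


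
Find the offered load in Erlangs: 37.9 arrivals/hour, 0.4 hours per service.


Offered load a = lambda * E[S] = 37.9 * 0.4 = 15.16 Erlangs

15.16 Erlangs


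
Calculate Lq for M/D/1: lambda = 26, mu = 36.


M/D/1: Lq = rho^2 / (2*(1-rho)) where rho = 26/36; Lq = 0.94

0.94


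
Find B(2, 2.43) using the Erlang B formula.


B(N,A) = (A^N/N!) / sum(A^k/k!, k=0..N) with N=2, A=2.43 = 0.4626

0.4626


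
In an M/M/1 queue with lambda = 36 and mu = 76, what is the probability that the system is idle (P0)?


P0 = 1 - rho = 1 - 36/76 = 0.5263

0.5263


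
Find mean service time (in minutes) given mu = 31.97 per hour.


Mean service time = 60/mu = 60/31.97 = 1.88 minutes

1.88 minutes


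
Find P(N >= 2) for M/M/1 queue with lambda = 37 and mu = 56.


P(N >= 2) = rho^2 = (37/56)^2 = 0.4365

0.4365


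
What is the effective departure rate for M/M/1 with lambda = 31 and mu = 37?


For a stable queue (lambda < mu), throughput = lambda = 31 per hour

31 per hour


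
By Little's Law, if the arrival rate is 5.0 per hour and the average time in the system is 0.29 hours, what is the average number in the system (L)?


L = lambda * W = 5.0 * 0.29 = 1.45

1.45


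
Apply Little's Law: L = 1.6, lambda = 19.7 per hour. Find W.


W = L / lambda = 1.6 / 19.7 = 0.0812 hours

0.0812 hours


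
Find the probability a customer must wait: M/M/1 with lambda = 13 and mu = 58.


P(wait) = rho = lambda/mu = 13/58 = 0.2241

0.2241


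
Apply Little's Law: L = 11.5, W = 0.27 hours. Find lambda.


lambda = L / W = 11.5 / 0.27 = 42.59 per hour

42.59 per hour


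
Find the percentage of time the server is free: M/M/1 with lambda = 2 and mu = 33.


Idle fraction = (1 - rho) * 100 = (1 - 2/33) * 100 = 93.9%

93.9%


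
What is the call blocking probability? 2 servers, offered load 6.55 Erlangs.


B(N,A) = (A^N/N!) / sum(A^k/k!, k=0..N) with N=2, A=6.55 = 0.7397

0.7397


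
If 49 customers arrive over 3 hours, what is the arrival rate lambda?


lambda = total arrivals / time = 49 / 3 = 16.33 per hour

16.33 per hour


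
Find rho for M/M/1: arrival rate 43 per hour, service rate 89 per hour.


rho = lambda/mu = 43/89 = 0.4831

0.4831


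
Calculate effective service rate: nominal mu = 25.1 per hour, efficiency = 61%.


Effective rate = mu * efficiency = 25.1 * 0.61 = 15.31 per hour

15.31 per hour


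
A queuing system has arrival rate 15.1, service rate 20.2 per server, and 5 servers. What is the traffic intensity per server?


rho = lambda / (c * mu) = 15.1 / (5 * 20.2) = 0.1495

0.1495


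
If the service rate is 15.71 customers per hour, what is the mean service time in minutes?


Mean service time = 60/mu = 60/15.71 = 3.82 minutes

3.82 minutes


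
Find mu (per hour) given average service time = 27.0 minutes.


mu = 60 / avg_service_time = 60 / 27.0 = 2.22 per hour

2.22 per hour


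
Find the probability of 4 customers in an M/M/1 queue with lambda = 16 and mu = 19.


rho = 16/19; P(n) = (1-rho)*rho^n = (1-16/19)*(16/19)^4 = 0.0794

0.0794


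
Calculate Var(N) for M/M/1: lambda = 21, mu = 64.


rho = 21/64; Var(N) = rho/(1-rho)^2 = 0.73

0.73


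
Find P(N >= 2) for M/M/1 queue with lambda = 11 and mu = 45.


P(N >= 2) = rho^2 = (11/45)^2 = 0.0598

0.0598


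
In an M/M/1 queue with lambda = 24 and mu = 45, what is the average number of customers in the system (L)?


rho = 24/45; L = rho/(1-rho) = 1.14

1.14


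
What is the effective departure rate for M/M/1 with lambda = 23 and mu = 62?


For a stable queue (lambda < mu), throughput = lambda = 23 per hour

23 per hour


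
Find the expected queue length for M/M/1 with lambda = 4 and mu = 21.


rho = 4/21; Lq = rho^2/(1-rho) = 0.04

0.04


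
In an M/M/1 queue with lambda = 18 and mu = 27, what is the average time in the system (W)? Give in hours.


W = 1/(mu - lambda) = 1/(27 - 18) = 0.1111 hours

0.1111 hours


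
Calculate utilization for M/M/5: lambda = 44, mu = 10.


rho = lambda/(c*mu) = 44/(5*10) = 0.88

0.88


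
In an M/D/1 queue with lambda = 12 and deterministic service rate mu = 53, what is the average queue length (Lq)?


M/D/1: Lq = rho^2 / (2*(1-rho)) where rho = 12/53; Lq = 0.03

0.03


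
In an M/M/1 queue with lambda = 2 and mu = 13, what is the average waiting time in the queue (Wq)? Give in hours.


rho = 2/13; Wq = rho/(mu - lambda) = 0.014 hours

0.014 hours


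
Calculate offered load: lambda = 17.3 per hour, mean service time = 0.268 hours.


Offered load a = lambda * E[S] = 17.3 * 0.268 = 4.64 Erlangs

4.64 Erlangs


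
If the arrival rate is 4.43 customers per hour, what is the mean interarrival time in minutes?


Mean interarrival time = 60/lambda = 60/4.43 = 13.54 minutes

13.54 minutes


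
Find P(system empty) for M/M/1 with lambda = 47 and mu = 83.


P0 = 1 - rho = 1 - 47/83 = 0.4337

0.4337


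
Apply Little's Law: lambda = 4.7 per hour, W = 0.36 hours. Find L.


L = lambda * W = 4.7 * 0.36 = 1.69

1.69


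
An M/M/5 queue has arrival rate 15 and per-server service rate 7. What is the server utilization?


rho = lambda/(c*mu) = 15/(5*7) = 0.4286

0.4286


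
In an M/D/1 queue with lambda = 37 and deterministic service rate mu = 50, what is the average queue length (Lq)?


M/D/1: Lq = rho^2 / (2*(1-rho)) where rho = 37/50; Lq = 1.05

1.05


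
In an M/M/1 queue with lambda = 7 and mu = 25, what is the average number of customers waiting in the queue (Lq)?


rho = 7/25; Lq = rho^2/(1-rho) = 0.11

0.11


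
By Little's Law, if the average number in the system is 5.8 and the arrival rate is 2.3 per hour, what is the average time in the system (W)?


W = L / lambda = 5.8 / 2.3 = 2.5217 hours

2.5217 hours


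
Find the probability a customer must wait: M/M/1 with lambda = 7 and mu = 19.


P(wait) = rho = lambda/mu = 7/19 = 0.3684

0.3684


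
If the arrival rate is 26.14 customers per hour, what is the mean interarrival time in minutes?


Mean interarrival time = 60/lambda = 60/26.14 = 2.3 minutes

2.3 minutes


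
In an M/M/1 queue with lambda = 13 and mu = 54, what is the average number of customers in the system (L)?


rho = 13/54; L = rho/(1-rho) = 0.32

0.32


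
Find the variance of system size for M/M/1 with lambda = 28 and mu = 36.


rho = 28/36; Var(N) = rho/(1-rho)^2 = 15.75

15.75


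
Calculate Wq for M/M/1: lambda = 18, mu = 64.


rho = 18/64; Wq = rho/(mu - lambda) = 0.0061 hours

0.0061 hours


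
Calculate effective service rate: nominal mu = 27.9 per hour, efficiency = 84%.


Effective rate = mu * efficiency = 27.9 * 0.84 = 23.44 per hour

23.44 per hour


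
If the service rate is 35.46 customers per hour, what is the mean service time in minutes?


Mean service time = 60/mu = 60/35.46 = 1.69 minutes

1.69 minutes


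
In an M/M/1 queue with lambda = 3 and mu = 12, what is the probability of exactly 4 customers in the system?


rho = 3/12; P(n) = (1-rho)*rho^n = (1-3/12)*(3/12)^4 = 0.0029

0.0029


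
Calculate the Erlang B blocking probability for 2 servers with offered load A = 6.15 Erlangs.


B(N,A) = (A^N/N!) / sum(A^k/k!, k=0..N) with N=2, A=6.15 = 0.7256

0.7256


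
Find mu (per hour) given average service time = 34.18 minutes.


mu = 60 / avg_service_time = 60 / 34.18 = 1.76 per hour

1.76 per hour


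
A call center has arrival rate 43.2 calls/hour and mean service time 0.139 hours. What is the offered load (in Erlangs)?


Offered load a = lambda * E[S] = 43.2 * 0.139 = 6.0 Erlangs

6.0 Erlangs


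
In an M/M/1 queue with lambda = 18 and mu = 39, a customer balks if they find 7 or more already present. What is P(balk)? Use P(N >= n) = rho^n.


P(N >= 7) = rho^7 = (18/39)^7 = 0.0045

0.0045


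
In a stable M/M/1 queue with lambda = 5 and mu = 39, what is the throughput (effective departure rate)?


For a stable queue (lambda < mu), throughput = lambda = 5 per hour

5 per hour


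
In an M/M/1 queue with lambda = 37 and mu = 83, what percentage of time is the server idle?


Idle fraction = (1 - rho) * 100 = (1 - 37/83) * 100 = 55.4%

55.4%


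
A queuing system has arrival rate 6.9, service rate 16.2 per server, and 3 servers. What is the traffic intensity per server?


rho = lambda / (c * mu) = 6.9 / (3 * 16.2) = 0.142

0.142


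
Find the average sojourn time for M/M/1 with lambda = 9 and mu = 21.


W = 1/(mu - lambda) = 1/(21 - 9) = 0.0833 hours

0.0833 hours


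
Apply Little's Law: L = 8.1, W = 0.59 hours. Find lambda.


lambda = L / W = 8.1 / 0.59 = 13.73 per hour

13.73 per hour


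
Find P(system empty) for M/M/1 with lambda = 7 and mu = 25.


P0 = 1 - rho = 1 - 7/25 = 0.72

0.72


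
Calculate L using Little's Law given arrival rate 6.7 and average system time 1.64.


L = lambda * W = 6.7 * 1.64 = 10.99

10.99


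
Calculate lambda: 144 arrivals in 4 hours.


lambda = total arrivals / time = 144 / 4 = 36.0 per hour

36.0 per hour


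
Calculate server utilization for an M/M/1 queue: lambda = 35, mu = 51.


rho = lambda/mu = 35/51 = 0.6863

0.6863


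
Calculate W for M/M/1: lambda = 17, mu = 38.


W = 1/(mu - lambda) = 1/(38 - 17) = 0.0476 hours

0.0476 hours


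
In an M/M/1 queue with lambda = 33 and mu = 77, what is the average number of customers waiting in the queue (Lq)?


rho = 33/77; Lq = rho^2/(1-rho) = 0.32

0.32


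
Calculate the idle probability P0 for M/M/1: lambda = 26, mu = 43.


P0 = 1 - rho = 1 - 26/43 = 0.3953

0.3953


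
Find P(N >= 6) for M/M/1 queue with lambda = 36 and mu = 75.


P(N >= 6) = rho^6 = (36/75)^6 = 0.0122

0.0122


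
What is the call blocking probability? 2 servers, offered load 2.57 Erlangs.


B(N,A) = (A^N/N!) / sum(A^k/k!, k=0..N) with N=2, A=2.57 = 0.4805

0.4805


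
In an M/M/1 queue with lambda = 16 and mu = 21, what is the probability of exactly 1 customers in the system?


rho = 16/21; P(n) = (1-rho)*rho^n = (1-16/21)*(16/21)^1 = 0.1814

0.1814


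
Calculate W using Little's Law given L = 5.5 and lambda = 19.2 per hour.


W = L / lambda = 5.5 / 19.2 = 0.2865 hours

0.2865 hours


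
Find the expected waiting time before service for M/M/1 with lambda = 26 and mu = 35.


rho = 26/35; Wq = rho/(mu - lambda) = 0.0825 hours

0.0825 hours


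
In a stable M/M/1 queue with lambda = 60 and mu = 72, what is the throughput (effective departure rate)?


For a stable queue (lambda < mu), throughput = lambda = 60 per hour

60 per hour


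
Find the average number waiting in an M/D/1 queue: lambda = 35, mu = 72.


M/D/1: Lq = rho^2 / (2*(1-rho)) where rho = 35/72; Lq = 0.23

0.23


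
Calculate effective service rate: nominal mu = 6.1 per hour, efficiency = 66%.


Effective rate = mu * efficiency = 6.1 * 0.66 = 4.03 per hour

4.03 per hour


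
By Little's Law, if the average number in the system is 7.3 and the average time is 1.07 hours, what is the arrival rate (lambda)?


lambda = L / W = 7.3 / 1.07 = 6.82 per hour

6.82 per hour


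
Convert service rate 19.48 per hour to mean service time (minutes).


Mean service time = 60/mu = 60/19.48 = 3.08 minutes

3.08 minutes


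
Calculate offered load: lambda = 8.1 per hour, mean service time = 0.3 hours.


Offered load a = lambda * E[S] = 8.1 * 0.3 = 2.43 Erlangs

2.43 Erlangs


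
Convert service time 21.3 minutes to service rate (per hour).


mu = 60 / avg_service_time = 60 / 21.3 = 2.82 per hour

2.82 per hour


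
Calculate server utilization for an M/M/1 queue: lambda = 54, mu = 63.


rho = lambda/mu = 54/63 = 0.8571

0.8571


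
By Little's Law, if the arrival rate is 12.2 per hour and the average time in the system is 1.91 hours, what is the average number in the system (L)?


L = lambda * W = 12.2 * 1.91 = 23.3

23.3


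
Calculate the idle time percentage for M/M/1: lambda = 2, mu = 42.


Idle fraction = (1 - rho) * 100 = (1 - 2/42) * 100 = 95.2%

95.2%


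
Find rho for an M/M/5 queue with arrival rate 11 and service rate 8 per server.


rho = lambda/(c*mu) = 11/(5*8) = 0.275

0.275


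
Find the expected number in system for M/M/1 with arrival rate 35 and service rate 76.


rho = 35/76; L = rho/(1-rho) = 0.85

0.85


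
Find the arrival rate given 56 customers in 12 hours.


lambda = total arrivals / time = 56 / 12 = 4.67 per hour

4.67 per hour


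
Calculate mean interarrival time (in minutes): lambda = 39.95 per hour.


Mean interarrival time = 60/lambda = 60/39.95 = 1.5 minutes

1.5 minutes


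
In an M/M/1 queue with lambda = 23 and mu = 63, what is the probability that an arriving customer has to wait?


P(wait) = rho = lambda/mu = 23/63 = 0.3651

0.3651


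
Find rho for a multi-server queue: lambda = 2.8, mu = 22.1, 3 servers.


rho = lambda / (c * mu) = 2.8 / (3 * 22.1) = 0.0422

0.0422


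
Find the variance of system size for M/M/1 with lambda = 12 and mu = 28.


rho = 12/28; Var(N) = rho/(1-rho)^2 = 1.31

1.31


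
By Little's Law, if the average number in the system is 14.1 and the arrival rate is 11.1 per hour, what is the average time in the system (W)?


W = L / lambda = 14.1 / 11.1 = 1.2703 hours

1.2703 hours


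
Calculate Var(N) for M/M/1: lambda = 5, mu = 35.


rho = 5/35; Var(N) = rho/(1-rho)^2 = 0.19

0.19


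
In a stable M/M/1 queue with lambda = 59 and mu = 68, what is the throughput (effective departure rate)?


For a stable queue (lambda < mu), throughput = lambda = 59 per hour

59 per hour


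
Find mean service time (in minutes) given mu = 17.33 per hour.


Mean service time = 60/mu = 60/17.33 = 3.46 minutes

3.46 minutes


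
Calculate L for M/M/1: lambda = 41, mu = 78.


rho = 41/78; L = rho/(1-rho) = 1.11

1.11


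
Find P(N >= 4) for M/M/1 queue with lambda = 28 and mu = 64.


P(N >= 4) = rho^4 = (28/64)^4 = 0.0366

0.0366


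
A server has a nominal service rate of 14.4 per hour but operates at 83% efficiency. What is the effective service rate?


Effective rate = mu * efficiency = 14.4 * 0.83 = 11.95 per hour

11.95 per hour


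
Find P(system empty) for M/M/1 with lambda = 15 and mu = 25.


P0 = 1 - rho = 1 - 15/25 = 0.4

0.4


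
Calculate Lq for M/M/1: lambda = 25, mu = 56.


rho = 25/56; Lq = rho^2/(1-rho) = 0.36

0.36


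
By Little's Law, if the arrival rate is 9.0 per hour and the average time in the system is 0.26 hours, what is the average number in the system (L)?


L = lambda * W = 9.0 * 0.26 = 2.34

2.34


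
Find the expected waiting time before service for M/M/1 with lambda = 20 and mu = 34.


rho = 20/34; Wq = rho/(mu - lambda) = 0.042 hours

0.042 hours


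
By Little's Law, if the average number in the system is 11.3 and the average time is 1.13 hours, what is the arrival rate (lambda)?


lambda = L / W = 11.3 / 1.13 = 10.0 per hour

10.0 per hour


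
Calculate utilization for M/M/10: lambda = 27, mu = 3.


rho = lambda/(c*mu) = 27/(10*3) = 0.9

0.9


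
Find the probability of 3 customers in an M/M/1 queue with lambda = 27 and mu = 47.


rho = 27/47; P(n) = (1-rho)*rho^n = (1-27/47)*(27/47)^3 = 0.0807

0.0807


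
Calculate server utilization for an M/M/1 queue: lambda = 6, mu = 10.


rho = lambda/mu = 6/10 = 0.6

0.6


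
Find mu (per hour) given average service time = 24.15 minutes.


mu = 60 / avg_service_time = 60 / 24.15 = 2.48 per hour

2.48 per hour


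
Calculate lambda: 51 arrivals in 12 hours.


lambda = total arrivals / time = 51 / 12 = 4.25 per hour

4.25 per hour


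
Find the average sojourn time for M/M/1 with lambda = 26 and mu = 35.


W = 1/(mu - lambda) = 1/(35 - 26) = 0.1111 hours

0.1111 hours


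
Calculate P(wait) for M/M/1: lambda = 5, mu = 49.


P(wait) = rho = lambda/mu = 5/49 = 0.102

0.102


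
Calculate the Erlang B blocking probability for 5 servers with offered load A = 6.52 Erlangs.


B(N,A) = (A^N/N!) / sum(A^k/k!, k=0..N) with N=5, A=6.52 = 0.3952

0.3952


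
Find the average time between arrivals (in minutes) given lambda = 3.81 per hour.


Mean interarrival time = 60/lambda = 60/3.81 = 15.75 minutes

15.75 minutes


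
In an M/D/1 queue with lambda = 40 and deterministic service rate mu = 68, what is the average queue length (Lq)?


M/D/1: Lq = rho^2 / (2*(1-rho)) where rho = 40/68; Lq = 0.42

0.42


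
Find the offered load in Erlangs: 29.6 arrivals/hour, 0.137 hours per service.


Offered load a = lambda * E[S] = 29.6 * 0.137 = 4.06 Erlangs

4.06 Erlangs


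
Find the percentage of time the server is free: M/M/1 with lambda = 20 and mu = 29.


Idle fraction = (1 - rho) * 100 = (1 - 20/29) * 100 = 31.0%

31.0%


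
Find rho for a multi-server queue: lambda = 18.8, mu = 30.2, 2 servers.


rho = lambda / (c * mu) = 18.8 / (2 * 30.2) = 0.3113

0.3113


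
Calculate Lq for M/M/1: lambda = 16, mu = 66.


rho = 16/66; Lq = rho^2/(1-rho) = 0.08

0.08


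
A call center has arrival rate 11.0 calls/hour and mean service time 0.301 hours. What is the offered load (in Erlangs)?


Offered load a = lambda * E[S] = 11.0 * 0.301 = 3.31 Erlangs

3.31 Erlangs


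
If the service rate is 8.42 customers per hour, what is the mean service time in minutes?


Mean service time = 60/mu = 60/8.42 = 7.13 minutes

7.13 minutes


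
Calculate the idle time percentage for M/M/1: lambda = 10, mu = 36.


Idle fraction = (1 - rho) * 100 = (1 - 10/36) * 100 = 72.2%

72.2%


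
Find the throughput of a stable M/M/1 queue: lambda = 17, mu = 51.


For a stable queue (lambda < mu), throughput = lambda = 17 per hour

17 per hour


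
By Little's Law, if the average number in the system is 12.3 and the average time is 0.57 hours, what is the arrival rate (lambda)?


lambda = L / W = 12.3 / 0.57 = 21.58 per hour

21.58 per hour


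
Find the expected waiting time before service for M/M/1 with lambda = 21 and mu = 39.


rho = 21/39; Wq = rho/(mu - lambda) = 0.0299 hours

0.0299 hours


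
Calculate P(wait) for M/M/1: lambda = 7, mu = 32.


P(wait) = rho = lambda/mu = 7/32 = 0.2188

0.2188


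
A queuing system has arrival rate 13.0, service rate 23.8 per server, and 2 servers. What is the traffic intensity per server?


rho = lambda / (c * mu) = 13.0 / (2 * 23.8) = 0.2731

0.2731


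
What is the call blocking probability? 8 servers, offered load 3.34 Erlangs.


B(N,A) = (A^N/N!) / sum(A^k/k!, k=0..N) with N=8, A=3.34 = 0.0137

0.0137


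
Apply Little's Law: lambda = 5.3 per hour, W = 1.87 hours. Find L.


L = lambda * W = 5.3 * 1.87 = 9.91

9.91


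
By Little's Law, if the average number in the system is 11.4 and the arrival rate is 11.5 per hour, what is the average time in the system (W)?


W = L / lambda = 11.4 / 11.5 = 0.9913 hours

0.9913 hours


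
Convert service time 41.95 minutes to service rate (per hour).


mu = 60 / avg_service_time = 60 / 41.95 = 1.43 per hour

1.43 per hour


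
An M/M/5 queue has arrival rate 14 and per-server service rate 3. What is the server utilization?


rho = lambda/(c*mu) = 14/(5*3) = 0.9333

0.9333


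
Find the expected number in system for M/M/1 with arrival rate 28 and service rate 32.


rho = 28/32; L = rho/(1-rho) = 7.0

7.0


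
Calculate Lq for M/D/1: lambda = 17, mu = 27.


M/D/1: Lq = rho^2 / (2*(1-rho)) where rho = 17/27; Lq = 0.54

0.54


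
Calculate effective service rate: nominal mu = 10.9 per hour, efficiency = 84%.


Effective rate = mu * efficiency = 10.9 * 0.84 = 9.16 per hour

9.16 per hour


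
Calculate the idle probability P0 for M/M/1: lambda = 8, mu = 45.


P0 = 1 - rho = 1 - 8/45 = 0.8222

0.8222


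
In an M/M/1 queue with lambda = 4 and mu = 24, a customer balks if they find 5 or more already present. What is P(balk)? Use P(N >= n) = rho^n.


P(N >= 5) = rho^5 = (4/24)^5 = 0.0001

0.0001


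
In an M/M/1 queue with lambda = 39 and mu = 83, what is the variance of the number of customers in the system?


rho = 39/83; Var(N) = rho/(1-rho)^2 = 1.67

1.67


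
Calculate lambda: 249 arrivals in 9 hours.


lambda = total arrivals / time = 249 / 9 = 27.67 per hour

27.67 per hour


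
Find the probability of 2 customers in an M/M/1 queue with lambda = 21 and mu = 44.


rho = 21/44; P(n) = (1-rho)*rho^n = (1-21/44)*(21/44)^2 = 0.1191

0.1191


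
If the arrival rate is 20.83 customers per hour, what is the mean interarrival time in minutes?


Mean interarrival time = 60/lambda = 60/20.83 = 2.88 minutes

2.88 minutes


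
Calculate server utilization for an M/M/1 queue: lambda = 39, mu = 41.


rho = lambda/mu = 39/41 = 0.9512

0.9512


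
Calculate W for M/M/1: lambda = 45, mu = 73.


W = 1/(mu - lambda) = 1/(73 - 45) = 0.0357 hours

0.0357 hours


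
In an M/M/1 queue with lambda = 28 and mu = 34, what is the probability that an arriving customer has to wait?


P(wait) = rho = lambda/mu = 28/34 = 0.8235

0.8235


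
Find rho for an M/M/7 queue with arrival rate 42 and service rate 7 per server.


rho = lambda/(c*mu) = 42/(7*7) = 0.8571

0.8571


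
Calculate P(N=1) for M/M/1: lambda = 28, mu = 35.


rho = 28/35; P(n) = (1-rho)*rho^n = (1-28/35)*(28/35)^1 = 0.16

0.16


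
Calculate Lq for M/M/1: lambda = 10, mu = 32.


rho = 10/32; Lq = rho^2/(1-rho) = 0.14

0.14


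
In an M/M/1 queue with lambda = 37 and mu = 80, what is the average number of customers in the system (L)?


rho = 37/80; L = rho/(1-rho) = 0.86

0.86


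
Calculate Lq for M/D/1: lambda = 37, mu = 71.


M/D/1: Lq = rho^2 / (2*(1-rho)) where rho = 37/71; Lq = 0.28

0.28


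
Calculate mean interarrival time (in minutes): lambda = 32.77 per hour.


Mean interarrival time = 60/lambda = 60/32.77 = 1.83 minutes

1.83 minutes


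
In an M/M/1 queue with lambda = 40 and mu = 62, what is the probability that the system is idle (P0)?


P0 = 1 - rho = 1 - 40/62 = 0.3548

0.3548


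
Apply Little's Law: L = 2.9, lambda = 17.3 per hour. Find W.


W = L / lambda = 2.9 / 17.3 = 0.1676 hours

0.1676 hours


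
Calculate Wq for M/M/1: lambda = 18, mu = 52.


rho = 18/52; Wq = rho/(mu - lambda) = 0.0102 hours

0.0102 hours


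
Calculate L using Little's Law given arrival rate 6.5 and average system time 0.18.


L = lambda * W = 6.5 * 0.18 = 1.17

1.17


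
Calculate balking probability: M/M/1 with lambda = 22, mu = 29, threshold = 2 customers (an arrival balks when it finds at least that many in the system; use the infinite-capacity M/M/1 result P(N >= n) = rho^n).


P(N >= 2) = rho^2 = (22/29)^2 = 0.5755

0.5755


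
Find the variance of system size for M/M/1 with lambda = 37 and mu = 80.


rho = 37/80; Var(N) = rho/(1-rho)^2 = 1.6

1.6


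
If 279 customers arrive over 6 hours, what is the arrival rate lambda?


lambda = total arrivals / time = 279 / 6 = 46.5 per hour

46.5 per hour


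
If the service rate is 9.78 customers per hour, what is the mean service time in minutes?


Mean service time = 60/mu = 60/9.78 = 6.13 minutes

6.13 minutes


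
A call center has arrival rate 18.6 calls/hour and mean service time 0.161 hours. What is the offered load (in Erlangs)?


Offered load a = lambda * E[S] = 18.6 * 0.161 = 2.99 Erlangs

2.99 Erlangs


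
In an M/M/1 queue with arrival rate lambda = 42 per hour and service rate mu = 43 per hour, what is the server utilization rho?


rho = lambda/mu = 42/43 = 0.9767

0.9767


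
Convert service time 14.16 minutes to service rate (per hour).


mu = 60 / avg_service_time = 60 / 14.16 = 4.24 per hour

4.24 per hour


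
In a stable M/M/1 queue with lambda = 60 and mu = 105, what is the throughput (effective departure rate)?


For a stable queue (lambda < mu), throughput = lambda = 60 per hour

60 per hour


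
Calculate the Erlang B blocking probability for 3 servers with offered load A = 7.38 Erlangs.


B(N,A) = (A^N/N!) / sum(A^k/k!, k=0..N) with N=3, A=7.38 = 0.6529

0.6529


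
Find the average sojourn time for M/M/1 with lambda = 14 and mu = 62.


W = 1/(mu - lambda) = 1/(62 - 14) = 0.0208 hours

0.0208 hours


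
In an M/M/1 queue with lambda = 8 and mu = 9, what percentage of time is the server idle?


Idle fraction = (1 - rho) * 100 = (1 - 8/9) * 100 = 11.1%

11.1%


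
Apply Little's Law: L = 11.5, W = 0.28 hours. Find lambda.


lambda = L / W = 11.5 / 0.28 = 41.07 per hour

41.07 per hour


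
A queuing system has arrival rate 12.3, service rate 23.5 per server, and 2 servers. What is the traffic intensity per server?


rho = lambda / (c * mu) = 12.3 / (2 * 23.5) = 0.2617

0.2617


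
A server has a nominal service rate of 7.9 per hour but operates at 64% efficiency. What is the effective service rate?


Effective rate = mu * efficiency = 7.9 * 0.64 = 5.06 per hour

5.06 per hour


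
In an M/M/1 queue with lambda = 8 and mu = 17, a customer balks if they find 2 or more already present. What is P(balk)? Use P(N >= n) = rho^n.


P(N >= 2) = rho^2 = (8/17)^2 = 0.2215

0.2215


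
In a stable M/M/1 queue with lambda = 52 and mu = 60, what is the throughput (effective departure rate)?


For a stable queue (lambda < mu), throughput = lambda = 52 per hour

52 per hour


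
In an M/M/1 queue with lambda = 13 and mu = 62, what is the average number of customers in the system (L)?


rho = 13/62; L = rho/(1-rho) = 0.27

0.27


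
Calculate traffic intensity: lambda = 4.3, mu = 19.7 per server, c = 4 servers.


rho = lambda / (c * mu) = 4.3 / (4 * 19.7) = 0.0546

0.0546


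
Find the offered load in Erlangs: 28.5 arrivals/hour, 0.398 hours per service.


Offered load a = lambda * E[S] = 28.5 * 0.398 = 11.34 Erlangs

11.34 Erlangs


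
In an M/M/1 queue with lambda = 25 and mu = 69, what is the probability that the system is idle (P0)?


P0 = 1 - rho = 1 - 25/69 = 0.6377

0.6377


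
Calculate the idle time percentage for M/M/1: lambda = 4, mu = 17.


Idle fraction = (1 - rho) * 100 = (1 - 4/17) * 100 = 76.5%

76.5%


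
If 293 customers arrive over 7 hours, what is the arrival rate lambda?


lambda = total arrivals / time = 293 / 7 = 41.86 per hour

41.86 per hour


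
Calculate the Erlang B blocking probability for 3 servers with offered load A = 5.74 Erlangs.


B(N,A) = (A^N/N!) / sum(A^k/k!, k=0..N) with N=3, A=5.74 = 0.5759

0.5759


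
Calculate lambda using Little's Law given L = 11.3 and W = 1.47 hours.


lambda = L / W = 11.3 / 1.47 = 7.69 per hour

7.69 per hour


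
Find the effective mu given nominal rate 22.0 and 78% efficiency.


Effective rate = mu * efficiency = 22.0 * 0.78 = 17.16 per hour

17.16 per hour


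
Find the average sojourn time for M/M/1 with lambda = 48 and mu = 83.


W = 1/(mu - lambda) = 1/(83 - 48) = 0.0286 hours

0.0286 hours


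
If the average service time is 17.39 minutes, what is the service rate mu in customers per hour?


mu = 60 / avg_service_time = 60 / 17.39 = 3.45 per hour

3.45 per hour


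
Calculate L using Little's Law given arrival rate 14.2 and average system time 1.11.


L = lambda * W = 14.2 * 1.11 = 15.76

15.76


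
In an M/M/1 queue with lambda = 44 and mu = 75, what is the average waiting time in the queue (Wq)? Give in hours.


rho = 44/75; Wq = rho/(mu - lambda) = 0.0189 hours

0.0189 hours


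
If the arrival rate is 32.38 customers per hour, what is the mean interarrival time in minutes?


Mean interarrival time = 60/lambda = 60/32.38 = 1.85 minutes

1.85 minutes


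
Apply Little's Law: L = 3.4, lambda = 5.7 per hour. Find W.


W = L / lambda = 3.4 / 5.7 = 0.5965 hours

0.5965 hours


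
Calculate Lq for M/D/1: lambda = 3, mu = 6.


M/D/1: Lq = rho^2 / (2*(1-rho)) where rho = 3/6; Lq = 0.25

0.25


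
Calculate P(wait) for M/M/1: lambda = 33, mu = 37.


P(wait) = rho = lambda/mu = 33/37 = 0.8919

0.8919


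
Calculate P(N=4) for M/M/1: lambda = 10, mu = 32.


rho = 10/32; P(n) = (1-rho)*rho^n = (1-10/32)*(10/32)^4 = 0.0066

0.0066


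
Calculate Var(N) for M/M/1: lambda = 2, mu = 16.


rho = 2/16; Var(N) = rho/(1-rho)^2 = 0.16

0.16


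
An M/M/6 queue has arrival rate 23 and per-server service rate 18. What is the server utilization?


rho = lambda/(c*mu) = 23/(6*18) = 0.213

0.213


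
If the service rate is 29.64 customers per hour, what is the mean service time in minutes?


Mean service time = 60/mu = 60/29.64 = 2.02 minutes

2.02 minutes


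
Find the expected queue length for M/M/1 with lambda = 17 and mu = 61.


rho = 17/61; Lq = rho^2/(1-rho) = 0.11

0.11


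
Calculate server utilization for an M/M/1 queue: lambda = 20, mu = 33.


rho = lambda/mu = 20/33 = 0.6061

0.6061


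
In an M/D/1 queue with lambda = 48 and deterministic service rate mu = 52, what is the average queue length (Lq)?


M/D/1: Lq = rho^2 / (2*(1-rho)) where rho = 48/52; Lq = 5.54

5.54


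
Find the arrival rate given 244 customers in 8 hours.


lambda = total arrivals / time = 244 / 8 = 30.5 per hour

30.5 per hour


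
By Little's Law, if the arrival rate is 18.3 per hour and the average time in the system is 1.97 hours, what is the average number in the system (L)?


L = lambda * W = 18.3 * 1.97 = 36.05

36.05


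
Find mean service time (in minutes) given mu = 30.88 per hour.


Mean service time = 60/mu = 60/30.88 = 1.94 minutes

1.94 minutes


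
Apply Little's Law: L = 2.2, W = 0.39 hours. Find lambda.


lambda = L / W = 2.2 / 0.39 = 5.64 per hour

5.64 per hour


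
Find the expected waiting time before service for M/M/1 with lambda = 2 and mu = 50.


rho = 2/50; Wq = rho/(mu - lambda) = 0.0008 hours

0.0008 hours


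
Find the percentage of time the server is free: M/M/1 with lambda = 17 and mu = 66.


Idle fraction = (1 - rho) * 100 = (1 - 17/66) * 100 = 74.2%

74.2%


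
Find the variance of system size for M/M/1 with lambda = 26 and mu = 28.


rho = 26/28; Var(N) = rho/(1-rho)^2 = 182.0

182.0


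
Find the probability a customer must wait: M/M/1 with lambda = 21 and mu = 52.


P(wait) = rho = lambda/mu = 21/52 = 0.4038

0.4038


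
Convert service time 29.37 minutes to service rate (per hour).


mu = 60 / avg_service_time = 60 / 29.37 = 2.04 per hour

2.04 per hour


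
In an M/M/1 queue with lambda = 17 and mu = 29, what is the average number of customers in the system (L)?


rho = 17/29; L = rho/(1-rho) = 1.42

1.42


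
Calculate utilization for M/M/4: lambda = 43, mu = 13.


rho = lambda/(c*mu) = 43/(4*13) = 0.8269

0.8269


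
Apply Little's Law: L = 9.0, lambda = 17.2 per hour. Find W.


W = L / lambda = 9.0 / 17.2 = 0.5233 hours

0.5233 hours


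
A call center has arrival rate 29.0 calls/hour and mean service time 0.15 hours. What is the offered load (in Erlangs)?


Offered load a = lambda * E[S] = 29.0 * 0.15 = 4.35 Erlangs

4.35 Erlangs


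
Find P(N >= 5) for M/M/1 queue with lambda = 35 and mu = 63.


P(N >= 5) = rho^5 = (35/63)^5 = 0.0529

0.0529


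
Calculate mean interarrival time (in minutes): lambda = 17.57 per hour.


Mean interarrival time = 60/lambda = 60/17.57 = 3.41 minutes

3.41 minutes


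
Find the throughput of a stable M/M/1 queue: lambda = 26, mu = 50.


For a stable queue (lambda < mu), throughput = lambda = 26 per hour

26 per hour


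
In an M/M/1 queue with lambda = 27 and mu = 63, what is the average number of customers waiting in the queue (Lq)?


rho = 27/63; Lq = rho^2/(1-rho) = 0.32

0.32


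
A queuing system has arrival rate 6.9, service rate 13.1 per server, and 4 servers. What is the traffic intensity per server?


rho = lambda / (c * mu) = 6.9 / (4 * 13.1) = 0.1317

0.1317


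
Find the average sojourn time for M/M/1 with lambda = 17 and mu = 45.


W = 1/(mu - lambda) = 1/(45 - 17) = 0.0357 hours

0.0357 hours


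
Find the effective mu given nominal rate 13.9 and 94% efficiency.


Effective rate = mu * efficiency = 13.9 * 0.94 = 13.07 per hour

13.07 per hour


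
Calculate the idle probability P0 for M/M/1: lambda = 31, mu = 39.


P0 = 1 - rho = 1 - 31/39 = 0.2051

0.2051


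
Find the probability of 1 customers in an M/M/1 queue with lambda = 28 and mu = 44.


rho = 28/44; P(n) = (1-rho)*rho^n = (1-28/44)*(28/44)^1 = 0.2314

0.2314


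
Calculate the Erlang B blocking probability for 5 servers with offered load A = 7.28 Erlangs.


B(N,A) = (A^N/N!) / sum(A^k/k!, k=0..N) with N=5, A=7.28 = 0.4409

0.4409


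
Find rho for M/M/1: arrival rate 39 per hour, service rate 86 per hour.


rho = lambda/mu = 39/86 = 0.4535

0.4535


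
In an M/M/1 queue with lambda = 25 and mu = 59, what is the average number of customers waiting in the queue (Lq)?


rho = 25/59; Lq = rho^2/(1-rho) = 0.31

0.31


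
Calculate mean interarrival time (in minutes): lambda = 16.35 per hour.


Mean interarrival time = 60/lambda = 60/16.35 = 3.67 minutes

3.67 minutes


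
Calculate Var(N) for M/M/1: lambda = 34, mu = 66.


rho = 34/66; Var(N) = rho/(1-rho)^2 = 2.19

2.19


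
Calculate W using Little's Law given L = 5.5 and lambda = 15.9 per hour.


W = L / lambda = 5.5 / 15.9 = 0.3459 hours

0.3459 hours


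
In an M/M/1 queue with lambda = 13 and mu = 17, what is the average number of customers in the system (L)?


rho = 13/17; L = rho/(1-rho) = 3.25

3.25


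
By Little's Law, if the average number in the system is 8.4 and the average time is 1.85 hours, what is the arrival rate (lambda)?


lambda = L / W = 8.4 / 1.85 = 4.54 per hour

4.54 per hour


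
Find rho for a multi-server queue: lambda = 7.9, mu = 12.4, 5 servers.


rho = lambda / (c * mu) = 7.9 / (5 * 12.4) = 0.1274

0.1274


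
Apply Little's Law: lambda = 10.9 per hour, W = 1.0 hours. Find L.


L = lambda * W = 10.9 * 1.0 = 10.9

10.9


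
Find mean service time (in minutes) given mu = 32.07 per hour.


Mean service time = 60/mu = 60/32.07 = 1.87 minutes

1.87 minutes


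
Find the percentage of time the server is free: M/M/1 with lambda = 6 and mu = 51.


Idle fraction = (1 - rho) * 100 = (1 - 6/51) * 100 = 88.2%

88.2%


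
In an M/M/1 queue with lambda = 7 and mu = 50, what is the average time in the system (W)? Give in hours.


W = 1/(mu - lambda) = 1/(50 - 7) = 0.0233 hours

0.0233 hours


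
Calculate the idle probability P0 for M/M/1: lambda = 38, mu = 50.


P0 = 1 - rho = 1 - 38/50 = 0.24

0.24


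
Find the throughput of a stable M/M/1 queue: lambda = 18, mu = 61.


For a stable queue (lambda < mu), throughput = lambda = 18 per hour

18 per hour


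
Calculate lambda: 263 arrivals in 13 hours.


lambda = total arrivals / time = 263 / 13 = 20.23 per hour

20.23 per hour


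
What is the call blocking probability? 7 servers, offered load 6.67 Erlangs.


B(N,A) = (A^N/N!) / sum(A^k/k!, k=0..N) with N=7, A=6.67 = 0.2282

0.2282


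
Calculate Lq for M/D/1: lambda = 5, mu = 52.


M/D/1: Lq = rho^2 / (2*(1-rho)) where rho = 5/52; Lq = 0.01

0.01


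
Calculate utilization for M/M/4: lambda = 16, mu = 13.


rho = lambda/(c*mu) = 16/(4*13) = 0.3077

0.3077


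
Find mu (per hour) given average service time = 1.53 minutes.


mu = 60 / avg_service_time = 60 / 1.53 = 39.22 per hour

39.22 per hour


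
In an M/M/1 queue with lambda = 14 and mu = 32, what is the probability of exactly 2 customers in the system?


rho = 14/32; P(n) = (1-rho)*rho^n = (1-14/32)*(14/32)^2 = 0.1077

0.1077


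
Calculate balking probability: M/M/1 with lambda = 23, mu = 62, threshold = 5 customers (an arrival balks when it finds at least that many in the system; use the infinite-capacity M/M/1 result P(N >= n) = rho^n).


P(N >= 5) = rho^5 = (23/62)^5 = 0.007

0.007


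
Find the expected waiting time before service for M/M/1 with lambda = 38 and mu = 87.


rho = 38/87; Wq = rho/(mu - lambda) = 0.0089 hours

0.0089 hours
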